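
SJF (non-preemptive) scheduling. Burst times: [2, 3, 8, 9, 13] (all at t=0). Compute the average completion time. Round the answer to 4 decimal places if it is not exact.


SJF order (ascending): [2, 3, 8, 9, 13]
Completion times:
  Job 1: burst=2, C=2
  Job 2: burst=3, C=5
  Job 3: burst=8, C=13
  Job 4: burst=9, C=22
  Job 5: burst=13, C=35
Average completion = 77/5 = 15.4

15.4


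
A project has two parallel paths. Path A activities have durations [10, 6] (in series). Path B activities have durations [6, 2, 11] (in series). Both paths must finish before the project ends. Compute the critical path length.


Path A total = 10 + 6 = 16
Path B total = 6 + 2 + 11 = 19
Critical path = longest path = max(16, 19) = 19

19


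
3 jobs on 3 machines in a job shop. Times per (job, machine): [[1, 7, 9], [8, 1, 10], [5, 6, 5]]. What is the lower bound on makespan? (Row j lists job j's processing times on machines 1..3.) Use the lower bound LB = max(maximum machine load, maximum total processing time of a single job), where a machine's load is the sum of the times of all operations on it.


Machine loads:
  Machine 1: 1 + 8 + 5 = 14
  Machine 2: 7 + 1 + 6 = 14
  Machine 3: 9 + 10 + 5 = 24
Max machine load = 24
Job totals:
  Job 1: 17
  Job 2: 19
  Job 3: 16
Max job total = 19
Lower bound = max(24, 19) = 24

24


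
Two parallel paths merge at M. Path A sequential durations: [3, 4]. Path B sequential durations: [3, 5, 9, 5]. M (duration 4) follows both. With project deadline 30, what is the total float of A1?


Forward pass: ES(A1) = sum of predecessors on chain A = 0
EF = ES + duration = 0 + 3 = 3
Backward pass: LF(M) = deadline = 30; LS(M) = 30 - 4 = 26
LF(A1) = LS(M) - sum(successors on chain A) = 26 - 4 = 22
LS = LF - duration = 22 - 3 = 19
Total float = LS - ES = 19 - 0 = 19

19


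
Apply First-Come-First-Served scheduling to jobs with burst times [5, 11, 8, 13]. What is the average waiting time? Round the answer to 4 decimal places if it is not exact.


FCFS order (as given): [5, 11, 8, 13]
Waiting times:
  Job 1: wait = 0
  Job 2: wait = 5
  Job 3: wait = 16
  Job 4: wait = 24
Sum of waiting times = 45
Average waiting time = 45/4 = 11.25

11.25


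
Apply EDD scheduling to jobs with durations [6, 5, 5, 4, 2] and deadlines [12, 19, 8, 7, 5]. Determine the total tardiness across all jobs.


Sort by due date (EDD order): [(2, 5), (4, 7), (5, 8), (6, 12), (5, 19)]
Compute completion times and tardiness:
  Job 1: p=2, d=5, C=2, tardiness=max(0,2-5)=0
  Job 2: p=4, d=7, C=6, tardiness=max(0,6-7)=0
  Job 3: p=5, d=8, C=11, tardiness=max(0,11-8)=3
  Job 4: p=6, d=12, C=17, tardiness=max(0,17-12)=5
  Job 5: p=5, d=19, C=22, tardiness=max(0,22-19)=3
Total tardiness = 11

11


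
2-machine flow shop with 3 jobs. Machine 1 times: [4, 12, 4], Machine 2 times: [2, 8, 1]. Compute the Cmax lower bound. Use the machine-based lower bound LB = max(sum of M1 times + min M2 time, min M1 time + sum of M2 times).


LB1 = sum(M1 times) + min(M2 times) = 20 + 1 = 21
LB2 = min(M1 times) + sum(M2 times) = 4 + 11 = 15
Lower bound = max(LB1, LB2) = max(21, 15) = 21

21


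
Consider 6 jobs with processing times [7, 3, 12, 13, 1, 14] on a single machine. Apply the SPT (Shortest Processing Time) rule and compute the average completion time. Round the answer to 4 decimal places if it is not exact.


Sort jobs by processing time (SPT order): [1, 3, 7, 12, 13, 14]
Compute completion times sequentially:
  Job 1: processing = 1, completes at 1
  Job 2: processing = 3, completes at 4
  Job 3: processing = 7, completes at 11
  Job 4: processing = 12, completes at 23
  Job 5: processing = 13, completes at 36
  Job 6: processing = 14, completes at 50
Sum of completion times = 125
Average completion time = 125/6 = 20.8333

20.8333


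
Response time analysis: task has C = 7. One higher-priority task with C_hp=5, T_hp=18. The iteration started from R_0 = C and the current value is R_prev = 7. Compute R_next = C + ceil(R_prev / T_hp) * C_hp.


R_next = C + ceil(R_prev / T_hp) * C_hp
ceil(7 / 18) = ceil(0.3889) = 1
Interference = 1 * 5 = 5
R_next = 7 + 5 = 12

12


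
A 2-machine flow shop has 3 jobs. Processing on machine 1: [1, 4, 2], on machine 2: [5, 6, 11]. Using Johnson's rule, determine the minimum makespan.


Apply Johnson's rule:
  Group 1 (a <= b): [(1, 1, 5), (3, 2, 11), (2, 4, 6)]
  Group 2 (a > b): []
Optimal job order: [1, 3, 2]
Schedule:
  Job 1: M1 done at 1, M2 done at 6
  Job 3: M1 done at 3, M2 done at 17
  Job 2: M1 done at 7, M2 done at 23
Makespan = 23

23


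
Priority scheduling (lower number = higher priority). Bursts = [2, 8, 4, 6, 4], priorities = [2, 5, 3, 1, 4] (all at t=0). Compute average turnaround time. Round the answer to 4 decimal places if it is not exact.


Sort by priority (ascending = highest first):
Order: [(1, 6), (2, 2), (3, 4), (4, 4), (5, 8)]
Completion times:
  Priority 1, burst=6, C=6
  Priority 2, burst=2, C=8
  Priority 3, burst=4, C=12
  Priority 4, burst=4, C=16
  Priority 5, burst=8, C=24
Average turnaround = 66/5 = 13.2

13.2


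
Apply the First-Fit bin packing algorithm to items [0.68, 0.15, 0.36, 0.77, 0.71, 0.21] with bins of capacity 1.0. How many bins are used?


Place items sequentially using First-Fit:
  Item 0.68 -> new Bin 1
  Item 0.15 -> Bin 1 (now 0.83)
  Item 0.36 -> new Bin 2
  Item 0.77 -> new Bin 3
  Item 0.71 -> new Bin 4
  Item 0.21 -> Bin 2 (now 0.57)
Total bins used = 4

4


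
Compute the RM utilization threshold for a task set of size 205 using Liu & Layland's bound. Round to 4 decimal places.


Compute 2^(1/205) = 1.0033869285
Subtract 1: 1.0033869285 - 1 = 0.0033869285
Multiply by n: 205 * 0.0033869285 = 0.6943203425
Round to 4 dp: 0.6943

0.6943


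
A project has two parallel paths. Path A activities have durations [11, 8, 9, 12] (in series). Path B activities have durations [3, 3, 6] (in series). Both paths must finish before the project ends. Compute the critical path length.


Path A total = 11 + 8 + 9 + 12 = 40
Path B total = 3 + 3 + 6 = 12
Critical path = longest path = max(40, 12) = 40

40


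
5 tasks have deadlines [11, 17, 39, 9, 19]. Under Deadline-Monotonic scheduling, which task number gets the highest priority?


Sort tasks by relative deadline (ascending):
  Task 4: deadline = 9
  Task 1: deadline = 11
  Task 2: deadline = 17
  Task 5: deadline = 19
  Task 3: deadline = 39
Priority order (highest first): [4, 1, 2, 5, 3]
Highest priority task = 4

4


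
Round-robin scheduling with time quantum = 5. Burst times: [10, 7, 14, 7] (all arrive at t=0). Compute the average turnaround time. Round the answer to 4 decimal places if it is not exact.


Time quantum = 5
Execution trace:
  J1 runs 5 units, time = 5
  J2 runs 5 units, time = 10
  J3 runs 5 units, time = 15
  J4 runs 5 units, time = 20
  J1 runs 5 units, time = 25
  J2 runs 2 units, time = 27
  J3 runs 5 units, time = 32
  J4 runs 2 units, time = 34
  J3 runs 4 units, time = 38
Finish times: [25, 27, 38, 34]
Average turnaround = 124/4 = 31.0

31.0


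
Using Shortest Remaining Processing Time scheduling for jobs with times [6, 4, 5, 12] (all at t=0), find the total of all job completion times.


Since all jobs arrive at t=0, SRPT equals SPT ordering.
SPT order: [4, 5, 6, 12]
Completion times:
  Job 1: p=4, C=4
  Job 2: p=5, C=9
  Job 3: p=6, C=15
  Job 4: p=12, C=27
Total completion time = 4 + 9 + 15 + 27 = 55

55


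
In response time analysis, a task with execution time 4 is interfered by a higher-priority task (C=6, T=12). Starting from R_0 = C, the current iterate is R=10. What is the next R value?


R_next = C + ceil(R_prev / T_hp) * C_hp
ceil(10 / 12) = ceil(0.8333) = 1
Interference = 1 * 6 = 6
R_next = 4 + 6 = 10
R_next = R_prev, so the iteration has converged (response time = 10).

10


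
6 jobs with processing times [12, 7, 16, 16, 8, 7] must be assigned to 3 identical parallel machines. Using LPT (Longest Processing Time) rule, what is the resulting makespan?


Sort jobs in decreasing order (LPT): [16, 16, 12, 8, 7, 7]
Assign each job to the least loaded machine:
  Machine 1: jobs [16, 7], load = 23
  Machine 2: jobs [16, 7], load = 23
  Machine 3: jobs [12, 8], load = 20
Makespan = max load = 23

23


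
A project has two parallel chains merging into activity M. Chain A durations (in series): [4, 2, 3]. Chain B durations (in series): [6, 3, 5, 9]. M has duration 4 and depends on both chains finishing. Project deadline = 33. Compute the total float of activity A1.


Forward pass: ES(A1) = sum of predecessors on chain A = 0
EF = ES + duration = 0 + 4 = 4
Backward pass: LF(M) = deadline = 33; LS(M) = 33 - 4 = 29
LF(A1) = LS(M) - sum(successors on chain A) = 29 - 5 = 24
LS = LF - duration = 24 - 4 = 20
Total float = LS - ES = 20 - 0 = 20

20


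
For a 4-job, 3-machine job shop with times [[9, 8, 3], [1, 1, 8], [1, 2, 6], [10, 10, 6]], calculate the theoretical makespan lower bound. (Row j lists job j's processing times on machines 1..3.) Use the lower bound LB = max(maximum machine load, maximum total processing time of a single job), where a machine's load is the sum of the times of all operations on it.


Machine loads:
  Machine 1: 9 + 1 + 1 + 10 = 21
  Machine 2: 8 + 1 + 2 + 10 = 21
  Machine 3: 3 + 8 + 6 + 6 = 23
Max machine load = 23
Job totals:
  Job 1: 20
  Job 2: 10
  Job 3: 9
  Job 4: 26
Max job total = 26
Lower bound = max(23, 26) = 26

26


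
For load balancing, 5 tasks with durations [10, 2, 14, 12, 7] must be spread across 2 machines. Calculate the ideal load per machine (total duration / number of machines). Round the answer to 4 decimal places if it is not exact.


Total processing time = 10 + 2 + 14 + 12 + 7 = 45
Number of machines = 2
Ideal balanced load = 45 / 2 = 22.5

22.5


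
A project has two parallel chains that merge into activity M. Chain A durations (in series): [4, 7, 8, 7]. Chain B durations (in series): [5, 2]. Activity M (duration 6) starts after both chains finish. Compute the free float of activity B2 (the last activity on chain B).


ES(B2) = sum of predecessors on chain B = 5
EF(B2) = ES + duration = 5 + 2 = 7
Successor of B2 is M. ES(M) = max(sum(A), sum(B)) = max(26, 7) = 26
Free float = ES(successor) - EF(current) = 26 - 7 = 19

19


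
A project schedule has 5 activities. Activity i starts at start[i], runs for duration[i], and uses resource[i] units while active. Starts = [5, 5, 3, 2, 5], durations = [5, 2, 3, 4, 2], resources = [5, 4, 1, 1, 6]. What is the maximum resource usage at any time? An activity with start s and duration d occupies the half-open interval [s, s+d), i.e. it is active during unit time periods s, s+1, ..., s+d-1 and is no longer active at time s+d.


Each activity i is active on [start_i, start_i + duration_i).
Compute total resource usage per time slot:
  t=0: active resources = [], total = 0
  t=1: active resources = [], total = 0
  t=2: active resources = [1], total = 1
  t=3: active resources = [1, 1], total = 2
  t=4: active resources = [1, 1], total = 2
  t=5: active resources = [5, 4, 1, 1, 6], total = 17
  t=6: active resources = [5, 4, 6], total = 15
  t=7: active resources = [5], total = 5
  t=8: active resources = [5], total = 5
  t=9: active resources = [5], total = 5
Peak resource demand = 17

17


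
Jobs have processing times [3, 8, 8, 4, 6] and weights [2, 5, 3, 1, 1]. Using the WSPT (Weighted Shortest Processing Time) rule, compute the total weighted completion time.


Compute p/w ratios and sort ascending (WSPT): [(3, 2), (8, 5), (8, 3), (4, 1), (6, 1)]
Compute weighted completion times:
  Job (p=3,w=2): C=3, w*C=2*3=6
  Job (p=8,w=5): C=11, w*C=5*11=55
  Job (p=8,w=3): C=19, w*C=3*19=57
  Job (p=4,w=1): C=23, w*C=1*23=23
  Job (p=6,w=1): C=29, w*C=1*29=29
Total weighted completion time = 170

170


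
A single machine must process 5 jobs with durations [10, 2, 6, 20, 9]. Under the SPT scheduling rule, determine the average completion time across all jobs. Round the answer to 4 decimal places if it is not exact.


Sort jobs by processing time (SPT order): [2, 6, 9, 10, 20]
Compute completion times sequentially:
  Job 1: processing = 2, completes at 2
  Job 2: processing = 6, completes at 8
  Job 3: processing = 9, completes at 17
  Job 4: processing = 10, completes at 27
  Job 5: processing = 20, completes at 47
Sum of completion times = 101
Average completion time = 101/5 = 20.2

20.2


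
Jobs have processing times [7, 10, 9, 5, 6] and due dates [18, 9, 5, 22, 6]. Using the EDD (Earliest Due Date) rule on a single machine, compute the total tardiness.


Sort by due date (EDD order): [(9, 5), (6, 6), (10, 9), (7, 18), (5, 22)]
Compute completion times and tardiness:
  Job 1: p=9, d=5, C=9, tardiness=max(0,9-5)=4
  Job 2: p=6, d=6, C=15, tardiness=max(0,15-6)=9
  Job 3: p=10, d=9, C=25, tardiness=max(0,25-9)=16
  Job 4: p=7, d=18, C=32, tardiness=max(0,32-18)=14
  Job 5: p=5, d=22, C=37, tardiness=max(0,37-22)=15
Total tardiness = 58

58


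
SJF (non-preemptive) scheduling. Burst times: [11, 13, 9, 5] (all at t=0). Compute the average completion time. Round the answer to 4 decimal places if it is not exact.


SJF order (ascending): [5, 9, 11, 13]
Completion times:
  Job 1: burst=5, C=5
  Job 2: burst=9, C=14
  Job 3: burst=11, C=25
  Job 4: burst=13, C=38
Average completion = 82/4 = 20.5

20.5


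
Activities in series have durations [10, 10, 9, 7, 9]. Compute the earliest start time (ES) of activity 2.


Activity 2 starts after activities 1 through 1 complete.
Predecessor durations: [10]
ES = 10 = 10

10


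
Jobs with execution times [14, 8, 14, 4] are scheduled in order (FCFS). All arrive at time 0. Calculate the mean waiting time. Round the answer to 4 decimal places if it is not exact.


FCFS order (as given): [14, 8, 14, 4]
Waiting times:
  Job 1: wait = 0
  Job 2: wait = 14
  Job 3: wait = 22
  Job 4: wait = 36
Sum of waiting times = 72
Average waiting time = 72/4 = 18.0

18.0


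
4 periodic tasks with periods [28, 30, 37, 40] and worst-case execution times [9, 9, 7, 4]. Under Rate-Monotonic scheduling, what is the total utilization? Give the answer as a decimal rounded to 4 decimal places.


Compute individual utilizations (exact fractions):
  Task 1: C/T = 9/28 (approx. 0.3214)
  Task 2: C/T = 9/30 = 3/10 (approx. 0.3)
  Task 3: C/T = 7/37 (approx. 0.1892)
  Task 4: C/T = 4/40 = 1/10 (approx. 0.1)
Total utilization U = 9/28 + 3/10 + 7/37 + 1/10 = 4717/5180
Rounded to 4 decimal places: U = 0.9106
RM (Liu & Layland) bound for 4 tasks = 0.756828; compare with U = 4717/5180 (approx. 0.910618)
bound < U <= 1, so the RM sufficient condition is not met (inconclusive; an exact test such as response-time analysis is needed).

0.9106


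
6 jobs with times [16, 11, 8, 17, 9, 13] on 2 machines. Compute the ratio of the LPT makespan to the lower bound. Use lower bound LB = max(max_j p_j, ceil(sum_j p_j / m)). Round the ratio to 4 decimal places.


LPT order: [17, 16, 13, 11, 9, 8]
Machine loads after assignment: [37, 37]
LPT makespan = 37
Lower bound = max(max_job, ceil(total/2)) = max(17, 37) = 37
Ratio = 37 / 37 = 1.0

1.0


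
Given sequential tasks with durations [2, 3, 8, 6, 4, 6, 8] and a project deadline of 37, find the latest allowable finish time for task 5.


LF(activity 5) = deadline - sum of successor durations
Successors: activities 6 through 7 with durations [6, 8]
Sum of successor durations = 14
LF = 37 - 14 = 23

23


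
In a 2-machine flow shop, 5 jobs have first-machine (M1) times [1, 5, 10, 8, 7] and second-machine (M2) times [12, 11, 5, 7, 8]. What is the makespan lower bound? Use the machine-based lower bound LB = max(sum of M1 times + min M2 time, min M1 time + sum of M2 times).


LB1 = sum(M1 times) + min(M2 times) = 31 + 5 = 36
LB2 = min(M1 times) + sum(M2 times) = 1 + 43 = 44
Lower bound = max(LB1, LB2) = max(36, 44) = 44

44


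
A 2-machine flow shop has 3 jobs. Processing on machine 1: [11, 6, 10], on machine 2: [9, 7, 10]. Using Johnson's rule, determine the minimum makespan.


Apply Johnson's rule:
  Group 1 (a <= b): [(2, 6, 7), (3, 10, 10)]
  Group 2 (a > b): [(1, 11, 9)]
Optimal job order: [2, 3, 1]
Schedule:
  Job 2: M1 done at 6, M2 done at 13
  Job 3: M1 done at 16, M2 done at 26
  Job 1: M1 done at 27, M2 done at 36
Makespan = 36

36


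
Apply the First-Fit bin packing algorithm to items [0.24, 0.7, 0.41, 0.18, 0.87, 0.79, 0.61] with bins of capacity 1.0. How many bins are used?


Place items sequentially using First-Fit:
  Item 0.24 -> new Bin 1
  Item 0.7 -> Bin 1 (now 0.94)
  Item 0.41 -> new Bin 2
  Item 0.18 -> Bin 2 (now 0.59)
  Item 0.87 -> new Bin 3
  Item 0.79 -> new Bin 4
  Item 0.61 -> new Bin 5
Total bins used = 5

5


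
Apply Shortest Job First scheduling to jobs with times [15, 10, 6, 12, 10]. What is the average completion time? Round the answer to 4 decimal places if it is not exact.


SJF order (ascending): [6, 10, 10, 12, 15]
Completion times:
  Job 1: burst=6, C=6
  Job 2: burst=10, C=16
  Job 3: burst=10, C=26
  Job 4: burst=12, C=38
  Job 5: burst=15, C=53
Average completion = 139/5 = 27.8

27.8


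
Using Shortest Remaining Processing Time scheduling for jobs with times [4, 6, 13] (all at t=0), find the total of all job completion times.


Since all jobs arrive at t=0, SRPT equals SPT ordering.
SPT order: [4, 6, 13]
Completion times:
  Job 1: p=4, C=4
  Job 2: p=6, C=10
  Job 3: p=13, C=23
Total completion time = 4 + 10 + 23 = 37

37


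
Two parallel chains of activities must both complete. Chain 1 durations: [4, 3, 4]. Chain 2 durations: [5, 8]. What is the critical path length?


Path A total = 4 + 3 + 4 = 11
Path B total = 5 + 8 = 13
Critical path = longest path = max(11, 13) = 13

13


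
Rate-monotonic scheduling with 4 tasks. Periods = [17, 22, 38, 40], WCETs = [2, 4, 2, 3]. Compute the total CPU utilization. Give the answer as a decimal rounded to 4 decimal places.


Compute individual utilizations (exact fractions):
  Task 1: C/T = 2/17 (approx. 0.1176)
  Task 2: C/T = 4/22 = 2/11 (approx. 0.1818)
  Task 3: C/T = 2/38 = 1/19 (approx. 0.0526)
  Task 4: C/T = 3/40 (approx. 0.075)
Total utilization U = 2/17 + 2/11 + 1/19 + 3/40 = 60699/142120
Rounded to 4 decimal places: U = 0.4271
RM (Liu & Layland) bound for 4 tasks = 0.756828; compare with U = 60699/142120 (approx. 0.427097)
U <= bound, so schedulable by RM sufficient condition.

0.4271


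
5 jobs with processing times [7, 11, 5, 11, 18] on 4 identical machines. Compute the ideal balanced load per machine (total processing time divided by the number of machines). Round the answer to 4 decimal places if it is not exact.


Total processing time = 7 + 11 + 5 + 11 + 18 = 52
Number of machines = 4
Ideal balanced load = 52 / 4 = 13.0

13.0


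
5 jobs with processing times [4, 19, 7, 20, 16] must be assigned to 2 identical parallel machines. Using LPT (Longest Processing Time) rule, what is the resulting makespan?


Sort jobs in decreasing order (LPT): [20, 19, 16, 7, 4]
Assign each job to the least loaded machine:
  Machine 1: jobs [20, 7, 4], load = 31
  Machine 2: jobs [19, 16], load = 35
Makespan = max load = 35

35


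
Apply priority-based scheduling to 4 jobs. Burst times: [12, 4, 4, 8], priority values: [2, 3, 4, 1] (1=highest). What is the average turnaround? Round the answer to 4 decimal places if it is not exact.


Sort by priority (ascending = highest first):
Order: [(1, 8), (2, 12), (3, 4), (4, 4)]
Completion times:
  Priority 1, burst=8, C=8
  Priority 2, burst=12, C=20
  Priority 3, burst=4, C=24
  Priority 4, burst=4, C=28
Average turnaround = 80/4 = 20.0

20.0


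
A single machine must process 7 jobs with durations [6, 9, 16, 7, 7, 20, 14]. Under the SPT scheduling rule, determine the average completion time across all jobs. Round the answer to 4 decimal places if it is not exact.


Sort jobs by processing time (SPT order): [6, 7, 7, 9, 14, 16, 20]
Compute completion times sequentially:
  Job 1: processing = 6, completes at 6
  Job 2: processing = 7, completes at 13
  Job 3: processing = 7, completes at 20
  Job 4: processing = 9, completes at 29
  Job 5: processing = 14, completes at 43
  Job 6: processing = 16, completes at 59
  Job 7: processing = 20, completes at 79
Sum of completion times = 249
Average completion time = 249/7 = 35.5714

35.5714


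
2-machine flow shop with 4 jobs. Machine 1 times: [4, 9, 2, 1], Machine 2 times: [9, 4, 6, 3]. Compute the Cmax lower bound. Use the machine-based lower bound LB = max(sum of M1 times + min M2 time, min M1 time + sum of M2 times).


LB1 = sum(M1 times) + min(M2 times) = 16 + 3 = 19
LB2 = min(M1 times) + sum(M2 times) = 1 + 22 = 23
Lower bound = max(LB1, LB2) = max(19, 23) = 23

23


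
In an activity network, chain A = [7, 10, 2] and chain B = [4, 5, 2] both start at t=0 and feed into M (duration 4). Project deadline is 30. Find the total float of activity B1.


Forward pass: ES(B1) = sum of predecessors on chain B = 0
EF = ES + duration = 0 + 4 = 4
Backward pass: LF(M) = deadline = 30; LS(M) = 30 - 4 = 26
LF(B1) = LS(M) - sum(successors on chain B) = 26 - 7 = 19
LS = LF - duration = 19 - 4 = 15
Total float = LS - ES = 15 - 0 = 15

15


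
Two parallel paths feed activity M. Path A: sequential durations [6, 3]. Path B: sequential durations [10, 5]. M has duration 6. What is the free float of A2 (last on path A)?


ES(A2) = sum of predecessors on chain A = 6
EF(A2) = ES + duration = 6 + 3 = 9
Successor of A2 is M. ES(M) = max(sum(A), sum(B)) = max(9, 15) = 15
Free float = ES(successor) - EF(current) = 15 - 9 = 6

6


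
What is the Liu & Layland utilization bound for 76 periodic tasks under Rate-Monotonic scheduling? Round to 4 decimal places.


Compute 2^(1/76) = 1.0091620748
Subtract 1: 1.0091620748 - 1 = 0.0091620748
Multiply by n: 76 * 0.0091620748 = 0.6963176848
Round to 4 dp: 0.6963

0.6963


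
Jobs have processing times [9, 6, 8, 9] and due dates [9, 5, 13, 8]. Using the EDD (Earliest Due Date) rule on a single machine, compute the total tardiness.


Sort by due date (EDD order): [(6, 5), (9, 8), (9, 9), (8, 13)]
Compute completion times and tardiness:
  Job 1: p=6, d=5, C=6, tardiness=max(0,6-5)=1
  Job 2: p=9, d=8, C=15, tardiness=max(0,15-8)=7
  Job 3: p=9, d=9, C=24, tardiness=max(0,24-9)=15
  Job 4: p=8, d=13, C=32, tardiness=max(0,32-13)=19
Total tardiness = 42

42


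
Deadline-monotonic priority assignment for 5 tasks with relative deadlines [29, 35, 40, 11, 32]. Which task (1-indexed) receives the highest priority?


Sort tasks by relative deadline (ascending):
  Task 4: deadline = 11
  Task 1: deadline = 29
  Task 5: deadline = 32
  Task 2: deadline = 35
  Task 3: deadline = 40
Priority order (highest first): [4, 1, 5, 2, 3]
Highest priority task = 4

4


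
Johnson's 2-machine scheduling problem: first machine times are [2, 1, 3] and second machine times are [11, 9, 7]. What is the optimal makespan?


Apply Johnson's rule:
  Group 1 (a <= b): [(2, 1, 9), (1, 2, 11), (3, 3, 7)]
  Group 2 (a > b): []
Optimal job order: [2, 1, 3]
Schedule:
  Job 2: M1 done at 1, M2 done at 10
  Job 1: M1 done at 3, M2 done at 21
  Job 3: M1 done at 6, M2 done at 28
Makespan = 28

28


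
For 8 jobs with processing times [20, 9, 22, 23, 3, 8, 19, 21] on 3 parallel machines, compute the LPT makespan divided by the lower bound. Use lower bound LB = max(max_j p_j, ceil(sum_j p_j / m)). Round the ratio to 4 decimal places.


LPT order: [23, 22, 21, 20, 19, 9, 8, 3]
Machine loads after assignment: [43, 41, 41]
LPT makespan = 43
Lower bound = max(max_job, ceil(total/3)) = max(23, 42) = 42
Ratio = 43 / 42 = 1.0238

1.0238


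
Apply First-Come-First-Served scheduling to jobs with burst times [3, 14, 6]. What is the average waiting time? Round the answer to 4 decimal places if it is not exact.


FCFS order (as given): [3, 14, 6]
Waiting times:
  Job 1: wait = 0
  Job 2: wait = 3
  Job 3: wait = 17
Sum of waiting times = 20
Average waiting time = 20/3 = 6.6667

6.6667


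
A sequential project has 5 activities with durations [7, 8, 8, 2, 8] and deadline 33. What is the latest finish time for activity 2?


LF(activity 2) = deadline - sum of successor durations
Successors: activities 3 through 5 with durations [8, 2, 8]
Sum of successor durations = 18
LF = 33 - 18 = 15

15


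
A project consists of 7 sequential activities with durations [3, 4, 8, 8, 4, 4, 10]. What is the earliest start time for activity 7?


Activity 7 starts after activities 1 through 6 complete.
Predecessor durations: [3, 4, 8, 8, 4, 4]
ES = 3 + 4 + 8 + 8 + 4 + 4 = 31

31


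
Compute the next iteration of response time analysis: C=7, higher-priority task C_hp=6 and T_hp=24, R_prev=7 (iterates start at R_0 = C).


R_next = C + ceil(R_prev / T_hp) * C_hp
ceil(7 / 24) = ceil(0.2917) = 1
Interference = 1 * 6 = 6
R_next = 7 + 6 = 13

13


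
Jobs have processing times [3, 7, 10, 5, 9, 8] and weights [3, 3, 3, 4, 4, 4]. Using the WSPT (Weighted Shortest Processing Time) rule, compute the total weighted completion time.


Compute p/w ratios and sort ascending (WSPT): [(3, 3), (5, 4), (8, 4), (9, 4), (7, 3), (10, 3)]
Compute weighted completion times:
  Job (p=3,w=3): C=3, w*C=3*3=9
  Job (p=5,w=4): C=8, w*C=4*8=32
  Job (p=8,w=4): C=16, w*C=4*16=64
  Job (p=9,w=4): C=25, w*C=4*25=100
  Job (p=7,w=3): C=32, w*C=3*32=96
  Job (p=10,w=3): C=42, w*C=3*42=126
Total weighted completion time = 427

427


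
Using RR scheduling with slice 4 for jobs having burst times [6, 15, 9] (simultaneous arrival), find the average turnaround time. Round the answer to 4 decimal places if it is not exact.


Time quantum = 4
Execution trace:
  J1 runs 4 units, time = 4
  J2 runs 4 units, time = 8
  J3 runs 4 units, time = 12
  J1 runs 2 units, time = 14
  J2 runs 4 units, time = 18
  J3 runs 4 units, time = 22
  J2 runs 4 units, time = 26
  J3 runs 1 units, time = 27
  J2 runs 3 units, time = 30
Finish times: [14, 30, 27]
Average turnaround = 71/3 = 23.6667

23.6667


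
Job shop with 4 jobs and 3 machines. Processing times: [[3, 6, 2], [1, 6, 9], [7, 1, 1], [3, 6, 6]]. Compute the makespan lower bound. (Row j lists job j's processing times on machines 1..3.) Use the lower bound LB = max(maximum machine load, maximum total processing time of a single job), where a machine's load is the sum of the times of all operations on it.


Machine loads:
  Machine 1: 3 + 1 + 7 + 3 = 14
  Machine 2: 6 + 6 + 1 + 6 = 19
  Machine 3: 2 + 9 + 1 + 6 = 18
Max machine load = 19
Job totals:
  Job 1: 11
  Job 2: 16
  Job 3: 9
  Job 4: 15
Max job total = 16
Lower bound = max(19, 16) = 19

19


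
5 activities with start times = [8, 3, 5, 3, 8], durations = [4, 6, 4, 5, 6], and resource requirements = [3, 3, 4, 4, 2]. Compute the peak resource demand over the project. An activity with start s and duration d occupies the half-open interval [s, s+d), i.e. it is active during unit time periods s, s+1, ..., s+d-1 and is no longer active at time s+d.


Each activity i is active on [start_i, start_i + duration_i).
Compute total resource usage per time slot:
  t=0: active resources = [], total = 0
  t=1: active resources = [], total = 0
  t=2: active resources = [], total = 0
  t=3: active resources = [3, 4], total = 7
  t=4: active resources = [3, 4], total = 7
  t=5: active resources = [3, 4, 4], total = 11
  t=6: active resources = [3, 4, 4], total = 11
  t=7: active resources = [3, 4, 4], total = 11
  t=8: active resources = [3, 3, 4, 2], total = 12
  t=9: active resources = [3, 2], total = 5
  t=10: active resources = [3, 2], total = 5
  t=11: active resources = [3, 2], total = 5
  t=12: active resources = [2], total = 2
  t=13: active resources = [2], total = 2
Peak resource demand = 12

12


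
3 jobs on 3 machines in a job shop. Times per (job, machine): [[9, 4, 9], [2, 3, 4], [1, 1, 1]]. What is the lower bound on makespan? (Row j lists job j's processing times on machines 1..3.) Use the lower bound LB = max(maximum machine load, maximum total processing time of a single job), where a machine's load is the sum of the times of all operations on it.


Machine loads:
  Machine 1: 9 + 2 + 1 = 12
  Machine 2: 4 + 3 + 1 = 8
  Machine 3: 9 + 4 + 1 = 14
Max machine load = 14
Job totals:
  Job 1: 22
  Job 2: 9
  Job 3: 3
Max job total = 22
Lower bound = max(14, 22) = 22

22


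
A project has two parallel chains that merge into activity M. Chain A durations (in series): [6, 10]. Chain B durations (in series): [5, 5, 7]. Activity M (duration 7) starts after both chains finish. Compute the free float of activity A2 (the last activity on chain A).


ES(A2) = sum of predecessors on chain A = 6
EF(A2) = ES + duration = 6 + 10 = 16
Successor of A2 is M. ES(M) = max(sum(A), sum(B)) = max(16, 17) = 17
Free float = ES(successor) - EF(current) = 17 - 16 = 1

1


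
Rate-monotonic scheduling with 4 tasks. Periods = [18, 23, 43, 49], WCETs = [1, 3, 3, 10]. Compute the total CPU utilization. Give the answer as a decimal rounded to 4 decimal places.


Compute individual utilizations (exact fractions):
  Task 1: C/T = 1/18 (approx. 0.0556)
  Task 2: C/T = 3/23 (approx. 0.1304)
  Task 3: C/T = 3/43 (approx. 0.0698)
  Task 4: C/T = 10/49 (approx. 0.2041)
Total utilization U = 1/18 + 3/23 + 3/43 + 10/49 = 401117/872298
Rounded to 4 decimal places: U = 0.4598
RM (Liu & Layland) bound for 4 tasks = 0.756828; compare with U = 401117/872298 (approx. 0.459839)
U <= bound, so schedulable by RM sufficient condition.

0.4598


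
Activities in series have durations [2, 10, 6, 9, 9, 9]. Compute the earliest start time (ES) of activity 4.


Activity 4 starts after activities 1 through 3 complete.
Predecessor durations: [2, 10, 6]
ES = 2 + 10 + 6 = 18

18


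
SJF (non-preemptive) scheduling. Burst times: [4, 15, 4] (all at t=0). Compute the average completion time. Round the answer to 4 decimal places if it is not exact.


SJF order (ascending): [4, 4, 15]
Completion times:
  Job 1: burst=4, C=4
  Job 2: burst=4, C=8
  Job 3: burst=15, C=23
Average completion = 35/3 = 11.6667

11.6667


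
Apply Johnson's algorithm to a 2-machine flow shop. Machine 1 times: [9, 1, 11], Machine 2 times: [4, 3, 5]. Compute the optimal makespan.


Apply Johnson's rule:
  Group 1 (a <= b): [(2, 1, 3)]
  Group 2 (a > b): [(3, 11, 5), (1, 9, 4)]
Optimal job order: [2, 3, 1]
Schedule:
  Job 2: M1 done at 1, M2 done at 4
  Job 3: M1 done at 12, M2 done at 17
  Job 1: M1 done at 21, M2 done at 25
Makespan = 25

25


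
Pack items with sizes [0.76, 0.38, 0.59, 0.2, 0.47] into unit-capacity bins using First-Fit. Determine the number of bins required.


Place items sequentially using First-Fit:
  Item 0.76 -> new Bin 1
  Item 0.38 -> new Bin 2
  Item 0.59 -> Bin 2 (now 0.97)
  Item 0.2 -> Bin 1 (now 0.96)
  Item 0.47 -> new Bin 3
Total bins used = 3

3


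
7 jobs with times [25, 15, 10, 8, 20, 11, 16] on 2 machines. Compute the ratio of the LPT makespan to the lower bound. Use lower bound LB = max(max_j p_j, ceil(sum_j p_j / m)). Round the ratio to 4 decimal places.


LPT order: [25, 20, 16, 15, 11, 10, 8]
Machine loads after assignment: [50, 55]
LPT makespan = 55
Lower bound = max(max_job, ceil(total/2)) = max(25, 53) = 53
Ratio = 55 / 53 = 1.0377

1.0377


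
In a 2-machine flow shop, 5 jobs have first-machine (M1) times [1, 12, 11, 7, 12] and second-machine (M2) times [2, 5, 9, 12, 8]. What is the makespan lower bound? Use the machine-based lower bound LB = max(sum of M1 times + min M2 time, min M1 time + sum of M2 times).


LB1 = sum(M1 times) + min(M2 times) = 43 + 2 = 45
LB2 = min(M1 times) + sum(M2 times) = 1 + 36 = 37
Lower bound = max(LB1, LB2) = max(45, 37) = 45

45


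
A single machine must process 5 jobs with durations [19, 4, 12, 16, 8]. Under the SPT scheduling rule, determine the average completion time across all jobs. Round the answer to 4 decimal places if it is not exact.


Sort jobs by processing time (SPT order): [4, 8, 12, 16, 19]
Compute completion times sequentially:
  Job 1: processing = 4, completes at 4
  Job 2: processing = 8, completes at 12
  Job 3: processing = 12, completes at 24
  Job 4: processing = 16, completes at 40
  Job 5: processing = 19, completes at 59
Sum of completion times = 139
Average completion time = 139/5 = 27.8

27.8


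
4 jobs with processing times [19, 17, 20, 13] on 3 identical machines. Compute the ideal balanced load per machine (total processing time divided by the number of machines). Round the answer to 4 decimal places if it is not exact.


Total processing time = 19 + 17 + 20 + 13 = 69
Number of machines = 3
Ideal balanced load = 69 / 3 = 23.0

23.0


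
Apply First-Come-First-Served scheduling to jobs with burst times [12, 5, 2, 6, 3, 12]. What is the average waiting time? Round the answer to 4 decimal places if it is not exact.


FCFS order (as given): [12, 5, 2, 6, 3, 12]
Waiting times:
  Job 1: wait = 0
  Job 2: wait = 12
  Job 3: wait = 17
  Job 4: wait = 19
  Job 5: wait = 25
  Job 6: wait = 28
Sum of waiting times = 101
Average waiting time = 101/6 = 16.8333

16.8333


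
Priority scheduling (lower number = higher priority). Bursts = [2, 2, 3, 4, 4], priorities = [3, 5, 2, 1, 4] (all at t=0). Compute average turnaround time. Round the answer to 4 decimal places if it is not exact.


Sort by priority (ascending = highest first):
Order: [(1, 4), (2, 3), (3, 2), (4, 4), (5, 2)]
Completion times:
  Priority 1, burst=4, C=4
  Priority 2, burst=3, C=7
  Priority 3, burst=2, C=9
  Priority 4, burst=4, C=13
  Priority 5, burst=2, C=15
Average turnaround = 48/5 = 9.6

9.6


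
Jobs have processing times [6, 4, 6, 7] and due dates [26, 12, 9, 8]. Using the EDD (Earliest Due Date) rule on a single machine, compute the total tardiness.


Sort by due date (EDD order): [(7, 8), (6, 9), (4, 12), (6, 26)]
Compute completion times and tardiness:
  Job 1: p=7, d=8, C=7, tardiness=max(0,7-8)=0
  Job 2: p=6, d=9, C=13, tardiness=max(0,13-9)=4
  Job 3: p=4, d=12, C=17, tardiness=max(0,17-12)=5
  Job 4: p=6, d=26, C=23, tardiness=max(0,23-26)=0
Total tardiness = 9

9


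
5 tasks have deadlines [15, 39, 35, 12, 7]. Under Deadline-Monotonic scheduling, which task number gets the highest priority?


Sort tasks by relative deadline (ascending):
  Task 5: deadline = 7
  Task 4: deadline = 12
  Task 1: deadline = 15
  Task 3: deadline = 35
  Task 2: deadline = 39
Priority order (highest first): [5, 4, 1, 3, 2]
Highest priority task = 5

5


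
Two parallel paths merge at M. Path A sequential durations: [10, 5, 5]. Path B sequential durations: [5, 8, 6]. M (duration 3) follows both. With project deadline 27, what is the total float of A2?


Forward pass: ES(A2) = sum of predecessors on chain A = 10
EF = ES + duration = 10 + 5 = 15
Backward pass: LF(M) = deadline = 27; LS(M) = 27 - 3 = 24
LF(A2) = LS(M) - sum(successors on chain A) = 24 - 5 = 19
LS = LF - duration = 19 - 5 = 14
Total float = LS - ES = 14 - 10 = 4

4


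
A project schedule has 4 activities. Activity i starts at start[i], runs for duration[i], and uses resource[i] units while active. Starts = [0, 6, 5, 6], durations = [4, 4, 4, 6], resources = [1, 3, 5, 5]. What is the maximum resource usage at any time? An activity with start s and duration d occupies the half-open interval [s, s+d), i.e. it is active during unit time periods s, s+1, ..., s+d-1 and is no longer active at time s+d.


Each activity i is active on [start_i, start_i + duration_i).
Compute total resource usage per time slot:
  t=0: active resources = [1], total = 1
  t=1: active resources = [1], total = 1
  t=2: active resources = [1], total = 1
  t=3: active resources = [1], total = 1
  t=4: active resources = [], total = 0
  t=5: active resources = [5], total = 5
  t=6: active resources = [3, 5, 5], total = 13
  t=7: active resources = [3, 5, 5], total = 13
  t=8: active resources = [3, 5, 5], total = 13
  t=9: active resources = [3, 5], total = 8
  t=10: active resources = [5], total = 5
  t=11: active resources = [5], total = 5
Peak resource demand = 13

13


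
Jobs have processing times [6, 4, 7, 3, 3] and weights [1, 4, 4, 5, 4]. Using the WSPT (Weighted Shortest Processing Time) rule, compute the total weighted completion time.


Compute p/w ratios and sort ascending (WSPT): [(3, 5), (3, 4), (4, 4), (7, 4), (6, 1)]
Compute weighted completion times:
  Job (p=3,w=5): C=3, w*C=5*3=15
  Job (p=3,w=4): C=6, w*C=4*6=24
  Job (p=4,w=4): C=10, w*C=4*10=40
  Job (p=7,w=4): C=17, w*C=4*17=68
  Job (p=6,w=1): C=23, w*C=1*23=23
Total weighted completion time = 170

170


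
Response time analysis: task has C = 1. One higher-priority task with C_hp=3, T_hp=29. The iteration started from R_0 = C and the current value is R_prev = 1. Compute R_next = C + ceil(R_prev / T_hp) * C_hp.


R_next = C + ceil(R_prev / T_hp) * C_hp
ceil(1 / 29) = ceil(0.0345) = 1
Interference = 1 * 3 = 3
R_next = 1 + 3 = 4

4


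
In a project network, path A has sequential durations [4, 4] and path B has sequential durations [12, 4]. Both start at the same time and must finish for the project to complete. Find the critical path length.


Path A total = 4 + 4 = 8
Path B total = 12 + 4 = 16
Critical path = longest path = max(8, 16) = 16

16


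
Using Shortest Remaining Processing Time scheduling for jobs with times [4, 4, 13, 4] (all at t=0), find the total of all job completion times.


Since all jobs arrive at t=0, SRPT equals SPT ordering.
SPT order: [4, 4, 4, 13]
Completion times:
  Job 1: p=4, C=4
  Job 2: p=4, C=8
  Job 3: p=4, C=12
  Job 4: p=13, C=25
Total completion time = 4 + 8 + 12 + 25 = 49

49


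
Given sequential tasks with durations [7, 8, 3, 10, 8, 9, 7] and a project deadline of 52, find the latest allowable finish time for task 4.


LF(activity 4) = deadline - sum of successor durations
Successors: activities 5 through 7 with durations [8, 9, 7]
Sum of successor durations = 24
LF = 52 - 24 = 28

28


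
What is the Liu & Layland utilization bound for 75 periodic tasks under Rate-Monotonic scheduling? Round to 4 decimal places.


Compute 2^(1/75) = 1.0092848012
Subtract 1: 1.0092848012 - 1 = 0.0092848012
Multiply by n: 75 * 0.0092848012 = 0.6963600900
Round to 4 dp: 0.6964

0.6964


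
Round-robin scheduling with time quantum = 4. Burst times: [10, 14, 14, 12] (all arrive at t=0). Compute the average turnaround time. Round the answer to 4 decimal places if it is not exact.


Time quantum = 4
Execution trace:
  J1 runs 4 units, time = 4
  J2 runs 4 units, time = 8
  J3 runs 4 units, time = 12
  J4 runs 4 units, time = 16
  J1 runs 4 units, time = 20
  J2 runs 4 units, time = 24
  J3 runs 4 units, time = 28
  J4 runs 4 units, time = 32
  J1 runs 2 units, time = 34
  J2 runs 4 units, time = 38
  J3 runs 4 units, time = 42
  J4 runs 4 units, time = 46
  J2 runs 2 units, time = 48
  J3 runs 2 units, time = 50
Finish times: [34, 48, 50, 46]
Average turnaround = 178/4 = 44.5

44.5


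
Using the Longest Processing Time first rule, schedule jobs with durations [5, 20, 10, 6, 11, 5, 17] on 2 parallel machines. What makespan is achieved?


Sort jobs in decreasing order (LPT): [20, 17, 11, 10, 6, 5, 5]
Assign each job to the least loaded machine:
  Machine 1: jobs [20, 10, 5], load = 35
  Machine 2: jobs [17, 11, 6, 5], load = 39
Makespan = max load = 39

39


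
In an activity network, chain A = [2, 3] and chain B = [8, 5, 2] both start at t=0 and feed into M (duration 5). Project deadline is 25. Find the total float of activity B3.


Forward pass: ES(B3) = sum of predecessors on chain B = 13
EF = ES + duration = 13 + 2 = 15
Backward pass: LF(M) = deadline = 25; LS(M) = 25 - 5 = 20
LF(B3) = LS(M) - sum(successors on chain B) = 20 - 0 = 20
LS = LF - duration = 20 - 2 = 18
Total float = LS - ES = 18 - 13 = 5

5


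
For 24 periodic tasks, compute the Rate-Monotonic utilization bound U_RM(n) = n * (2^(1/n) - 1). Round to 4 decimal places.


Compute 2^(1/24) = 1.0293022366
Subtract 1: 1.0293022366 - 1 = 0.0293022366
Multiply by n: 24 * 0.0293022366 = 0.7032536784
Round to 4 dp: 0.7033

0.7033


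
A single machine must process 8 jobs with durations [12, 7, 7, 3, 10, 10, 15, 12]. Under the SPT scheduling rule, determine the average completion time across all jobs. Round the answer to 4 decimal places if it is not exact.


Sort jobs by processing time (SPT order): [3, 7, 7, 10, 10, 12, 12, 15]
Compute completion times sequentially:
  Job 1: processing = 3, completes at 3
  Job 2: processing = 7, completes at 10
  Job 3: processing = 7, completes at 17
  Job 4: processing = 10, completes at 27
  Job 5: processing = 10, completes at 37
  Job 6: processing = 12, completes at 49
  Job 7: processing = 12, completes at 61
  Job 8: processing = 15, completes at 76
Sum of completion times = 280
Average completion time = 280/8 = 35.0

35.0
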